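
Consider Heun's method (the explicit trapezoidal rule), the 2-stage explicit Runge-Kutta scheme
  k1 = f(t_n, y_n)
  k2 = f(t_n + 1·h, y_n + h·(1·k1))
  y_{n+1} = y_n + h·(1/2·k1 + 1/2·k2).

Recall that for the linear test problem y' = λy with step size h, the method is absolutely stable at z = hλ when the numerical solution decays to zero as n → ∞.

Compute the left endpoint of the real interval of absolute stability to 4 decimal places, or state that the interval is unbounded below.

z* = -2.0000.

With y'=λy (z=hλ):
  order 2, 2-stage ⇒ R(z)=1+z+z^2/2
  (e.g. R(-1.02)=0.50020, |R|=0.50020)

Need |R(x)|<1, x<0.
x=-1.02: |R|=0.5002
|R(-2.24)|=1.2688 |R(-1.68)|=0.7312 |R(-1.49)|=0.6200
Bisect:
  x_lo=-2.7856 |R|=2.0943  x_hi=-0.0674 |R|=0.9349
  mid=-1.42650 |R|=0.59095 →hi
  mid=-2.10607 |R|=1.11170 →lo
  mid=-1.76629 |R|=0.79360 →hi
  mid=-1.93618 |R|=0.93822 →hi
  mid=-2.02113 |R|=1.02135 →lo
  mid=-1.97865 |R|=0.97888 →hi
  mid=-1.99989 |R|=0.99989 →hi
  mid=-2.01051 |R|=1.01056 →lo
  mid=-2.00520 |R|=1.00521 →lo
  mid=-2.00255 |R|=1.00255 →lo
  ...
  [-2.00006,-1.99989] ⇒ x*=-2.0000
So |R|<1 on (-2.0000, 0).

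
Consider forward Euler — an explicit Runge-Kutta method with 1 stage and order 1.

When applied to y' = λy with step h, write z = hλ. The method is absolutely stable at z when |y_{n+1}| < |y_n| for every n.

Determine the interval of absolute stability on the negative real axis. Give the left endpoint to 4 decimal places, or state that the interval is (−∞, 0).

z∈(-2.0000,0).

On y'=λy, z=hλ:
  order 1, 1-stage ⇒ R(z)=1+z
  (e.g. R(-0.58)=0.42000, |R|=0.42000)

Boundary: |R(x)|=1, x<0.
x=-0.58: |R|=0.4200
|R(-1.09)|=0.0900 |R(-0.84)|=0.1600 |R(-0.59)|=0.4100
Bisect:
  x_lo=-2.3308 |R|=1.3308  x_hi=-0.3097 |R|=0.6903
  mid=-1.32025 |R|=0.32025 →hi
  mid=-1.82552 |R|=0.82552 →hi
  mid=-2.07816 |R|=1.07816 →lo
  mid=-1.95184 |R|=0.95184 →hi
  mid=-2.01500 |R|=1.01500 →lo
  mid=-1.98342 |R|=0.98342 →hi
  mid=-1.99921 |R|=0.99921 →hi
  mid=-2.00711 |R|=1.00711 →lo
  mid=-2.00316 |R|=1.00316 →lo
  mid=-2.00118 |R|=1.00118 →lo
  ...
  [-2.00007,-1.99995] ⇒ x*=-2.0000
Interval (-2.0000, 0).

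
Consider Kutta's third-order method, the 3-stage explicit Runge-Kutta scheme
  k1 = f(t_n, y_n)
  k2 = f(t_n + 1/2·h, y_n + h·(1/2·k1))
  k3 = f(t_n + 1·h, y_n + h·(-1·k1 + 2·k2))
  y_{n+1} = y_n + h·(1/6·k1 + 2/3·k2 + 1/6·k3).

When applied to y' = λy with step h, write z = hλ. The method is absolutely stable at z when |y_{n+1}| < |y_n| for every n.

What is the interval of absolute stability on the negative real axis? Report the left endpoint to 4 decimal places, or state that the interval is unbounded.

(-2.5127, 0).

With y'=λy (z=hλ):
  order 3, 3-stage ⇒ R(z)=1+z+z^2/2+z^3/6
  (e.g. R(-0.4)=0.66933, |R|=0.66933)

Boundary: |R(x)|=1, x<0.
x=-0.4: |R|=0.6693
|R(-2.23)|=0.5918 |R(-1.78)|=0.1358 |R(-1.64)|=0.0304
Bisect:
  x_lo=-2.8526 |R|=1.6526  x_hi=-0.2808 |R|=0.7549
  mid=-1.56668 |R|=0.01966 →hi
  mid=-2.20962 |R|=0.56646 →hi
  mid=-2.53109 |R|=1.03041 →lo
  mid=-2.37035 |R|=0.78073 →hi
  mid=-2.45072 |R|=0.90089 →hi
  mid=-2.49090 |R|=0.96444 →hi
  mid=-2.51099 |R|=0.99712 →hi
  mid=-2.52104 |R|=1.01369 →lo
  ...
  [-2.51288,-2.51272] ⇒ x*=-2.5127
Interval (-2.5127, 0).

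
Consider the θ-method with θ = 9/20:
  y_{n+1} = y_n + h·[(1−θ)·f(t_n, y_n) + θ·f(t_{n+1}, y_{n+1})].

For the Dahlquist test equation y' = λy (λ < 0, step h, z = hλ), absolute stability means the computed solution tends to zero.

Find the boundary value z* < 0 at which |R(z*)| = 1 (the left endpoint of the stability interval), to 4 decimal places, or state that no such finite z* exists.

z* = -20.0000.

Set f=λy, z=hλ:
  y_{n+1} = y_n + z·[11/20·y_n + 9/20·y_{n+1}] ⇒ (1 − 9/20z)y_{n+1} = (1 + 11/20z)y_n
  so R(z) = (1 + 11/20z)/(1 − 9/20z).

Find x<0 with |R(x)|<1.
x=-0.64: |R|=0.5031
R=−1: 1+11/20x = −1+9/20x ⇒ -1/10x=2 ⇒ x=2/(-1/10)=-20.0000
Confirm numerically:
  x=-18.847: |R|=0.98784 <1
  x=-14.409: |R|=0.92529 <1
  x=-9.737: |R|=0.80930 <1
  x=-9.057: |R|=0.78440 <1
  x=-20.437: |R|=1.00429 >1
  x=-20.383: |R|=1.00377 >1
  x=-20.132: |R|=1.00131 >1
So |R|<1 on (-20.0000, 0).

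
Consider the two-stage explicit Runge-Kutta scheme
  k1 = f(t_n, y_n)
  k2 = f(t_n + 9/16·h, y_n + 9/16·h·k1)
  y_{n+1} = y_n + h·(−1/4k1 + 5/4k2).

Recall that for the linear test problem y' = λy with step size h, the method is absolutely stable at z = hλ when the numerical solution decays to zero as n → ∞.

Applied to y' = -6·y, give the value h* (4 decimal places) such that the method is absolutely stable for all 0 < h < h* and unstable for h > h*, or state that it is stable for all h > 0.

On y'=λy, z=hλ:
  k1=λy_n ⇒ h·k1=z·y_n;  k2=λ(1+9/16z)y_n ⇒ h·k2=z(1+9/16z)y_n
  y_{n+1}/y_n = 1 − 1/4z + 5/4z(1+9/16z) = 1 + z + 45/64z²
  ⇒ R(z) = 1 + z + 45/64z².

Find x<0 with |R(x)|<1.
x=-1.26: |R|=0.8563
R=1: x+45/64x²=0 ⇒ x=−64/45=-1.4222; min R=1−1/(4·45/64)=0.6444>−1
Confirm numerically:
  x=-1.366: |R|=0.94600 <1
  x=-0.883: |R|=0.66522 <1
  x=-0.615: |R|=0.65094 <1
  x=-1.990: |R|=1.79445 >1
  x=-1.840: |R|=1.54050 >1
  x=-1.513: |R|=1.09657 >1
Interval (-1.4222, 0).

(-1.4222,0); λ=-6 ⇒ h* = (64/45)/6 = 0.2370.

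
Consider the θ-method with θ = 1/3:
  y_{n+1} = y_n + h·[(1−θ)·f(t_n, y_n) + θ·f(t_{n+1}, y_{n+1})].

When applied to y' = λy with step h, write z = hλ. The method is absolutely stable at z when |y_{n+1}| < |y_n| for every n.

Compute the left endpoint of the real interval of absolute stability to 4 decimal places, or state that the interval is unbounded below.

Test eqn y'=λy, z=hλ:
  y_{n+1} = y_n + z·[2/3·y_n + 1/3·y_{n+1}] ⇒ (1 − 1/3z)y_{n+1} = (1 + 2/3z)y_n
  Hence R(z) = (1 + 2/3z)/(1 − 1/3z).

Find x<0 with |R(x)|<1.
x=-1.63: |R|=0.0562
R=−1: 1+2/3x = −1+1/3x ⇒ -1/3x=2 ⇒ x=2/(-1/3)=-6.0000
Confirm numerically:
  x=-5.951: |R|=0.99453 <1
  x=-5.744: |R|=0.97072 <1
  x=-4.984: |R|=0.87275 <1
  x=-3.603: |R|=0.63698 <1
  x=-6.583: |R|=1.06084 >1
  x=-6.366: |R|=1.03908 >1
  x=-6.030: |R|=1.00332 >1
Interval (-6.0000, 0).

left endpoint -6.0000.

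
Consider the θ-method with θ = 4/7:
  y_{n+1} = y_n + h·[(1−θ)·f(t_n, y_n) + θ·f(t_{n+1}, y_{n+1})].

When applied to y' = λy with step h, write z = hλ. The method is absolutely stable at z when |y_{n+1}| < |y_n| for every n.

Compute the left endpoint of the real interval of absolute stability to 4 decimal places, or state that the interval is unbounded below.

Set f=λy, z=hλ:
  y_{n+1} = y_n + z·[3/7·y_n + 4/7·y_{n+1}] ⇒ (1 − 4/7z)y_{n+1} = (1 + 3/7z)y_n
  R(z) = (1 + 3/7z)/(1 − 4/7z).

Solve |R(x)|<1 on ℝ⁻.
x=-1.61: |R|=0.1615
x=-2: |R|=0.0667
x=-10: |R|=0.4894
x=-100: |R|=0.7199
θ=4/7≥1/2 ⇒ |1+3/7x|<|1−4/7x| ∀x<0 ⇒ interval (−∞,0).

unbounded; (−∞, 0).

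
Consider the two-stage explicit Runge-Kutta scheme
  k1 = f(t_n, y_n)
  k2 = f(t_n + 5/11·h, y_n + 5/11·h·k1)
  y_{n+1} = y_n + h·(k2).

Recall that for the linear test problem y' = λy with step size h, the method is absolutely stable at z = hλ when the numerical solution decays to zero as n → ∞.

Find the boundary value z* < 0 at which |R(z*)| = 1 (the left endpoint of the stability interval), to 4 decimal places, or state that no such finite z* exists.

z* = -2.2000.

Test eqn y'=λy, z=hλ:
  k1=λy_n ⇒ h·k1=z·y_n;  k2=λ(1+5/11z)y_n ⇒ h·k2=z(1+5/11z)y_n
  y_{n+1}/y_n = 1 + z(1+5/11z) = 1 + z + 5/11z²
  ⇒ R(z) = 1 + z + 5/11z².

Solve |R(x)|<1 on ℝ⁻.
x=-1.04: |R|=0.4516
R=1: x+5/11x²=0 ⇒ x=−11/5=-2.2000; min R=1−1/(4·5/11)=0.4500>−1
Confirm numerically:
  x=-1.790: |R|=0.66641 <1
  x=-1.769: |R|=0.65344 <1
  x=-1.185: |R|=0.45328 <1
  x=-2.781: |R|=1.73444 >1
  x=-2.346: |R|=1.15569 >1
So |R|<1 on (-2.2000, 0).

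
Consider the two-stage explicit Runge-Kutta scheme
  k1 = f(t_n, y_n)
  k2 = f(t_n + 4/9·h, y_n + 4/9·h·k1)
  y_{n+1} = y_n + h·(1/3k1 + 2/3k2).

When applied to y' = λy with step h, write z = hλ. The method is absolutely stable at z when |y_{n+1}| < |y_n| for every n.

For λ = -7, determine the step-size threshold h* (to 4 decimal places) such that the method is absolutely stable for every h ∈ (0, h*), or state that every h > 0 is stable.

On y'=λy, z=hλ:
  k1=λy_n ⇒ h·k1=z·y_n;  k2=λ(1+4/9z)y_n ⇒ h·k2=z(1+4/9z)y_n
  y_{n+1}/y_n = 1 + 1/3z + 2/3z(1+4/9z) = 1 + z + 8/27z²
  so R(z) = 1 + z + 8/27z².

Solve |R(x)|<1 on ℝ⁻.
x=-1.63: |R|=0.1572
R=1: x+8/27x²=0 ⇒ x=−27/8=-3.3750; min R=1−1/(4·8/27)=0.1562>−1
Confirm numerically:
  x=-3.334: |R|=0.95950 <1
  x=-3.051: |R|=0.70710 <1
  x=-2.935: |R|=0.61736 <1
  x=-3.846: |R|=1.53673 >1
  x=-3.580: |R|=1.21745 >1
  x=-3.549: |R|=1.18297 >1
Stable set (-3.3750, 0).

(-3.3750,0); λ=-7 ⇒ h* = (27/8)/7 = 0.4821.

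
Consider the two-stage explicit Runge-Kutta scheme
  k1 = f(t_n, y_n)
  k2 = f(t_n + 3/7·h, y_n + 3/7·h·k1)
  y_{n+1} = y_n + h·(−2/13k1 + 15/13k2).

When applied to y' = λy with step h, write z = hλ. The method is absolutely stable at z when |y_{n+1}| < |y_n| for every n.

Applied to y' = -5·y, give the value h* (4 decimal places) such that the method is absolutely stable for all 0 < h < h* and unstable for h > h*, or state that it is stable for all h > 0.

(-2.0222,0); λ=-5 ⇒ h* = (91/45)/5 = 0.4044.

Test eqn y'=λy, z=hλ:
  k1=λy_n ⇒ h·k1=z·y_n;  k2=λ(1+3/7z)y_n ⇒ h·k2=z(1+3/7z)y_n
  y_{n+1}/y_n = 1 − 2/13z + 15/13z(1+3/7z) = 1 + z + 45/91z²
  so R(z) = 1 + z + 45/91z².

Find x<0 with |R(x)|<1.
x=-0.74: |R|=0.5308
R=1: x+45/91x²=0 ⇒ x=−91/45=-2.0222; min R=1−1/(4·45/91)=0.4944>−1
Confirm numerically:
  x=-1.969: |R|=0.94818 <1
  x=-1.567: |R|=0.64725 <1
  x=-0.844: |R|=0.50825 <1
  x=-2.482: |R|=1.56431 >1
  x=-2.281: |R|=1.29189 >1
Interval (-2.0222, 0).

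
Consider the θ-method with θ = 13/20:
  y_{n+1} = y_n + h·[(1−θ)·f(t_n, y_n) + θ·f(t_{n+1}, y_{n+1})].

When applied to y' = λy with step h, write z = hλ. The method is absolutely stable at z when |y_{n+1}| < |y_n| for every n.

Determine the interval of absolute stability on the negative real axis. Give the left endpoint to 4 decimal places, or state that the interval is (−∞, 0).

(−∞, 0) — no finite endpoint.

With y'=λy (z=hλ):
  y_{n+1} = y_n + z·[7/20·y_n + 13/20·y_{n+1}] ⇒ (1 − 13/20z)y_{n+1} = (1 + 7/20z)y_n
  so R(z) = (1 + 7/20z)/(1 − 13/20z).

Need |R(x)|<1, x<0.
x=-0.68: |R|=0.5284
x=-2: |R|=0.1304
x=-10: |R|=0.3333
x=-100: |R|=0.5152
θ=13/20≥1/2 ⇒ |1+7/20x|<|1−13/20x| ∀x<0 ⇒ unbounded interval.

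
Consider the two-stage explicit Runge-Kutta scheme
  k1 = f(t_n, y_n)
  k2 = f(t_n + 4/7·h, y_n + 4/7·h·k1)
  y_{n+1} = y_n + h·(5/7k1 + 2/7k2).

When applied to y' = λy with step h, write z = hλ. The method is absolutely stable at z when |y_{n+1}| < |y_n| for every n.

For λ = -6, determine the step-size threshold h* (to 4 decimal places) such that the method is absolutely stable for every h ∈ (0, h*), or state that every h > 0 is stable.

Test eqn y'=λy, z=hλ:
  k1=λy_n ⇒ h·k1=z·y_n;  k2=λ(1+4/7z)y_n ⇒ h·k2=z(1+4/7z)y_n
  y_{n+1}/y_n = 1 + 5/7z + 2/7z(1+4/7z) = 1 + z + 8/49z²
  R(z) = 1 + z + 8/49z².

Solve |R(x)|<1 on ℝ⁻.
x=-0.54: |R|=0.5076
R=1: x+8/49x²=0 ⇒ x=−49/8=-6.1250; min R=1−1/(4·8/49)=-0.5312>−1
Confirm numerically:
  x=-5.551: |R|=0.47979 <1
  x=-5.344: |R|=0.31859 <1
  x=-3.692: |R|=0.46655 <1
  x=-2.600: |R|=0.49633 <1
  x=-6.714: |R|=1.64564 >1
  x=-6.276: |R|=1.15472 >1
  x=-6.244: |R|=1.12131 >1
Stable set (-6.1250, 0).

(-6.1250,0); λ=-6 ⇒ h* = (49/8)/6 = 1.0208.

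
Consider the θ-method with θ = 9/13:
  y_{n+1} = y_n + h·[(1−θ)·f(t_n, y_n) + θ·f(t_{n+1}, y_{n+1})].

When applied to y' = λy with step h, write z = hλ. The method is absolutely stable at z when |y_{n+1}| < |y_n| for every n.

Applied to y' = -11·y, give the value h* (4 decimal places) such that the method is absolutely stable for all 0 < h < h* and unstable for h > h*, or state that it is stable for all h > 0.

(−∞, 0) — no finite endpoint. Any h>0 works for λ=-11.

With y'=λy (z=hλ):
  y_{n+1} = y_n + z·[4/13·y_n + 9/13·y_{n+1}] ⇒ (1 − 9/13z)y_{n+1} = (1 + 4/13z)y_n
  R(z) = (1 + 4/13z)/(1 − 9/13z).

Find x<0 with |R(x)|<1.
x=-1.14: |R|=0.3629
x=-2: |R|=0.1613
x=-10: |R|=0.2621
x=-100: |R|=0.4239
θ=9/13≥1/2 ⇒ |1+4/13x|<|1−9/13x| ∀x<0 ⇒ unbounded interval.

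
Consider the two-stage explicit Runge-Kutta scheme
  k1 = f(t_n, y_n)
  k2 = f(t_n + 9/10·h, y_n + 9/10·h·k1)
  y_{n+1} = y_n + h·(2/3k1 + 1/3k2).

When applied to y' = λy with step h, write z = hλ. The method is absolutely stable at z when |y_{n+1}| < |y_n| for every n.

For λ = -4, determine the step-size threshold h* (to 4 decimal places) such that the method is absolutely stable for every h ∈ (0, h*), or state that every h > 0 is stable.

(-3.3333,0); λ=-4 ⇒ h* = (10/3)/4 = 0.8333.

With y'=λy (z=hλ):
  k1=λy_n ⇒ h·k1=z·y_n;  k2=λ(1+9/10z)y_n ⇒ h·k2=z(1+9/10z)y_n
  y_{n+1}/y_n = 1 + 2/3z + 1/3z(1+9/10z) = 1 + z + 3/10z²
  ⇒ R(z) = 1 + z + 3/10z².

Find x<0 with |R(x)|<1.
x=-1.61: |R|=0.1676
R=1: x+3/10x²=0 ⇒ x=−10/3=-3.3333; min R=1−1/(4·3/10)=0.1667>−1
Confirm numerically:
  x=-2.325: |R|=0.29669 <1
  x=-2.131: |R|=0.23135 <1
  x=-1.983: |R|=0.19669 <1
  x=-1.465: |R|=0.17887 <1
  x=-3.727: |R|=1.44016 >1
  x=-3.596: |R|=1.28336 >1
Interval (-3.3333, 0).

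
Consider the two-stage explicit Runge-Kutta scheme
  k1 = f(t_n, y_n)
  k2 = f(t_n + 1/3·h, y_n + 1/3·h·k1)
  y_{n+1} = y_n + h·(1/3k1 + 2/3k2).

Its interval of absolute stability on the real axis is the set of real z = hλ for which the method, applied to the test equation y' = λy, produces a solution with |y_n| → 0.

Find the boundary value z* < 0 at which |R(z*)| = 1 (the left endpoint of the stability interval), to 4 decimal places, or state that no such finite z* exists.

left endpoint -4.5000.

Set f=λy, z=hλ:
  k1=λy_n ⇒ h·k1=z·y_n;  k2=λ(1+1/3z)y_n ⇒ h·k2=z(1+1/3z)y_n
  y_{n+1}/y_n = 1 + 1/3z + 2/3z(1+1/3z) = 1 + z + 2/9z²
  Hence R(z) = 1 + z + 2/9z².

Solve |R(x)|<1 on ℝ⁻.
x=-1.22: |R|=0.1108
R=1: x+2/9x²=0 ⇒ x=−9/2=-4.5000; min R=1−1/(4·2/9)=-0.1250>−1
Confirm numerically:
  x=-4.385: |R|=0.88794 <1
  x=-3.959: |R|=0.52404 <1
  x=-2.460: |R|=0.11520 <1
  x=-2.079: |R|=0.11850 <1
  x=-5.088: |R|=1.66483 >1
  x=-4.998: |R|=1.55311 >1
So |R|<1 on (-4.5000, 0).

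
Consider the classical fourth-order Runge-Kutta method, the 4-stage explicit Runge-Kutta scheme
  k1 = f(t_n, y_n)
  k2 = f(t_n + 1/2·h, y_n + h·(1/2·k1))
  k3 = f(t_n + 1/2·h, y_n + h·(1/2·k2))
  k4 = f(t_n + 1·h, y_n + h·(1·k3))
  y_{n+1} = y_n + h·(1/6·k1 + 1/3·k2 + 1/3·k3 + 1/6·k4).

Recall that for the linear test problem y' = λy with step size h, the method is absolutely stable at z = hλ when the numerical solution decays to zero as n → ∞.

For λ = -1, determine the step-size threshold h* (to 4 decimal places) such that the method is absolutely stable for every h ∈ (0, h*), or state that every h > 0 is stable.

Set f=λy, z=hλ:
  order 4, 4-stage ⇒ R(z)=1+z+z^2/2+z^3/6+z^4/24
  (e.g. R(-1.43)=0.27932, |R|=0.27932)

Solve |R(x)|<1 on ℝ⁻.
x=-1.43: |R|=0.2793
|R(-2.26)|=0.4569 |R(-1.26)|=0.3054 |R(-0.5)|=0.6068
Bisect:
  x_lo=-3.4468 |R|=2.5494  x_hi=-0.1213 |R|=0.8858
  mid=-1.78402 |R|=0.28308 →hi
  mid=-2.61539 |R|=0.77264 →hi
  mid=-3.03108 |R|=1.43837 →lo
  mid=-2.82323 |R|=1.05873 →lo
  mid=-2.71931 |R|=0.90500 →hi
  mid=-2.77127 |R|=0.97907 →hi
  mid=-2.79725 |R|=1.01818 →lo
  ...
  [-2.78548,-2.78528] ⇒ x*=-2.7853
So |R|<1 on (-2.7853, 0).

(-2.7853,0); λ=-1 ⇒ h* = 2.7853.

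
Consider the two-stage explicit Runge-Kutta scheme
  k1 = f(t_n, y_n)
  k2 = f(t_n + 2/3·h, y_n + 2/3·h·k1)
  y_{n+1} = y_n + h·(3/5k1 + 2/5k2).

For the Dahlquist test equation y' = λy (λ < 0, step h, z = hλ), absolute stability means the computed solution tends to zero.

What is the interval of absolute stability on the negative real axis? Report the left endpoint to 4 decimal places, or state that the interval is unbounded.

Test eqn y'=λy, z=hλ:
  k1=λy_n ⇒ h·k1=z·y_n;  k2=λ(1+2/3z)y_n ⇒ h·k2=z(1+2/3z)y_n
  y_{n+1}/y_n = 1 + 3/5z + 2/5z(1+2/3z) = 1 + z + 4/15z²
  so R(z) = 1 + z + 4/15z².

Need |R(x)|<1, x<0.
x=-0.7: |R|=0.4307
R=1: x+4/15x²=0 ⇒ x=−15/4=-3.7500; min R=1−1/(4·4/15)=0.0625>−1
Confirm numerically:
  x=-2.308: |R|=0.11250 <1
  x=-1.917: |R|=0.06297 <1
  x=-1.731: |R|=0.06803 <1
  x=-4.220: |R|=1.52891 >1
  x=-3.968: |R|=1.23067 >1
  x=-3.911: |R|=1.16791 >1
Interval (-3.7500, 0).

(-3.7500, 0).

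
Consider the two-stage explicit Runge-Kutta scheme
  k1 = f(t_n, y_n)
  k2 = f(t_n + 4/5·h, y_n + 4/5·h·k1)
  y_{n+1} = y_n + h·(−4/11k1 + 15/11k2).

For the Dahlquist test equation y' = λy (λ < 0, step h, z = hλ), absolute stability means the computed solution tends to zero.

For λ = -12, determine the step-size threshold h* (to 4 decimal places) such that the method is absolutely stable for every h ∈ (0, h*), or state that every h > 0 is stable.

Test eqn y'=λy, z=hλ:
  k1=λy_n ⇒ h·k1=z·y_n;  k2=λ(1+4/5z)y_n ⇒ h·k2=z(1+4/5z)y_n
  y_{n+1}/y_n = 1 − 4/11z + 15/11z(1+4/5z) = 1 + z + 12/11z²
  R(z) = 1 + z + 12/11z².

Need |R(x)|<1, x<0.
x=-0.88: |R|=0.9648
R=1: x+12/11x²=0 ⇒ x=−11/12=-0.9167; min R=1−1/(4·12/11)=0.7708>−1
Confirm numerically:
  x=-0.435: |R|=0.77143 <1
  x=-0.385: |R|=0.77670 <1
  x=-0.367: |R|=0.77993 <1
  x=-1.484: |R|=1.91846 >1
  x=-1.409: |R|=1.75676 >1
  x=-1.121: |R|=1.24988 >1
Stable set (-0.9167, 0).

(-0.9167,0); λ=-12 ⇒ h* = (11/12)/12 = 0.0764.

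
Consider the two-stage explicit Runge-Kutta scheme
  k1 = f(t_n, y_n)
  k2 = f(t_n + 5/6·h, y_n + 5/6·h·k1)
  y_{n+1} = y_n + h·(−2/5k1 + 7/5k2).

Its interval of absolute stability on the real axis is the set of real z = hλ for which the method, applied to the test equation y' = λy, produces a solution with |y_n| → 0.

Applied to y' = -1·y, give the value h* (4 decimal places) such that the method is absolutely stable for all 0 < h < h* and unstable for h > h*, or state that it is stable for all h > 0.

Test eqn y'=λy, z=hλ:
  k1=λy_n ⇒ h·k1=z·y_n;  k2=λ(1+5/6z)y_n ⇒ h·k2=z(1+5/6z)y_n
  y_{n+1}/y_n = 1 − 2/5z + 7/5z(1+5/6z) = 1 + z + 7/6z²
  R(z) = 1 + z + 7/6z².

Find x<0 with |R(x)|<1.
x=-0.85: |R|=0.9929
R=1: x+7/6x²=0 ⇒ x=−6/7=-0.8571; min R=1−1/(4·7/6)=0.7857>−1
Confirm numerically:
  x=-0.792: |R|=0.93981 <1
  x=-0.629: |R|=0.83258 <1
  x=-0.347: |R|=0.79348 <1
  x=-1.427: |R|=1.94872 >1
  x=-1.409: |R|=1.90716 >1
So |R|<1 on (-0.8571, 0).

(-0.8571,0); λ=-1 ⇒ h* = (6/7)/1 = 0.8571.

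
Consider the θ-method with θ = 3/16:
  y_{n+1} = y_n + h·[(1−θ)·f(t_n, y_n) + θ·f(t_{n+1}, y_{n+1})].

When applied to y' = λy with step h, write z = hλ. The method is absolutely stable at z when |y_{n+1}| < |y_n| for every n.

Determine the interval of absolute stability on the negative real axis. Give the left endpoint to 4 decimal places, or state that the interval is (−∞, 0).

z∈(-3.2000,0).

Test eqn y'=λy, z=hλ:
  y_{n+1} = y_n + z·[13/16·y_n + 3/16·y_{n+1}] ⇒ (1 − 3/16z)y_{n+1} = (1 + 13/16z)y_n
  ⇒ R(z) = (1 + 13/16z)/(1 − 3/16z).

Boundary: |R(x)|=1, x<0.
x=-0.31: |R|=0.7070
R=−1: 1+13/16x = −1+3/16x ⇒ -5/8x=2 ⇒ x=2/(-5/8)=-3.2000
Confirm numerically:
  x=-2.348: |R|=0.63027 <1
  x=-1.997: |R|=0.45296 <1
  x=-1.681: |R|=0.27814 <1
  x=-1.332: |R|=0.06581 <1
  x=-3.632: |R|=1.16062 >1
  x=-3.498: |R|=1.11248 >1
Stable set (-3.2000, 0).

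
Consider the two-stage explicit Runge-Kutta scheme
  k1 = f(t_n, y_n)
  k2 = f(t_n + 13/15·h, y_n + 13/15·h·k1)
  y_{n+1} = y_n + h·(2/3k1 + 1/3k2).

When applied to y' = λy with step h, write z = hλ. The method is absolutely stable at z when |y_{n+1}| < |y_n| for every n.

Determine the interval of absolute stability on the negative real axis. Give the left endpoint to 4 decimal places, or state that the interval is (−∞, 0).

z∈(-3.4615,0).

With y'=λy (z=hλ):
  k1=λy_n ⇒ h·k1=z·y_n;  k2=λ(1+13/15z)y_n ⇒ h·k2=z(1+13/15z)y_n
  y_{n+1}/y_n = 1 + 2/3z + 1/3z(1+13/15z) = 1 + z + 13/45z²
  ⇒ R(z) = 1 + z + 13/45z².

Find x<0 with |R(x)|<1.
x=-0.35: |R|=0.6854
R=1: x+13/45x²=0 ⇒ x=−45/13=-3.4615; min R=1−1/(4·13/45)=0.1346>−1
Confirm numerically:
  x=-3.317: |R|=0.86150 <1
  x=-2.847: |R|=0.49456 <1
  x=-2.285: |R|=0.22335 <1
  x=-2.209: |R|=0.20069 <1
  x=-3.982: |R|=1.59872 >1
  x=-3.868: |R|=1.45419 >1
  x=-3.582: |R|=1.12465 >1
So |R|<1 on (-3.4615, 0).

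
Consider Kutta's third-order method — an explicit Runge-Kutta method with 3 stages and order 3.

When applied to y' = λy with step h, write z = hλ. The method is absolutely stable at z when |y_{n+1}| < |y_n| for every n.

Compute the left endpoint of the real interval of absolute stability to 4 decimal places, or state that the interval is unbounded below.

On y'=λy, z=hλ:
  order 3, 3-stage ⇒ R(z)=1+z+z^2/2+z^3/6
  (e.g. R(-1.35)=0.15119, |R|=0.15119)

Find x<0 with |R(x)|<1.
x=-1.35: |R|=0.1512
|R(-1.5)|=0.0625 |R(-1.23)|=0.2163 |R(-1.02)|=0.3233
Bisect:
  x_lo=-3.3971 |R|=3.1609  x_hi=-0.3627 |R|=0.6951
  mid=-1.87990 |R|=0.22015 →hi
  mid=-2.63851 |R|=1.21907 →lo
  mid=-2.25920 |R|=0.62903 →hi
  mid=-2.44885 |R|=0.89799 →hi
  mid=-2.54368 |R|=1.05159 →lo
  mid=-2.49627 |R|=0.97311 →hi
  mid=-2.51997 |R|=1.01192 →lo
  mid=-2.50812 |R|=0.99241 →hi
  mid=-2.51405 |R|=1.00214 →lo
  mid=-2.51108 |R|=0.99727 →hi
  ...
  [-2.51275,-2.51257] ⇒ x*=-2.5127
Interval (-2.5127, 0).

z* = -2.5127.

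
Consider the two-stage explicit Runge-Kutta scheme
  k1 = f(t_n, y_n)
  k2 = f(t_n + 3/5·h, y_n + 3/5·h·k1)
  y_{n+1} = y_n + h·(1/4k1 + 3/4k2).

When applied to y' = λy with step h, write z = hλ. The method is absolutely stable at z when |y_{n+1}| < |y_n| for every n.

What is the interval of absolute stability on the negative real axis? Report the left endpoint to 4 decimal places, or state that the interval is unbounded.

(-2.2222, 0).

Set f=λy, z=hλ:
  k1=λy_n ⇒ h·k1=z·y_n;  k2=λ(1+3/5z)y_n ⇒ h·k2=z(1+3/5z)y_n
  y_{n+1}/y_n = 1 + 1/4z + 3/4z(1+3/5z) = 1 + z + 9/20z²
  Hence R(z) = 1 + z + 9/20z².

Boundary: |R(x)|=1, x<0.
x=-1.76: |R|=0.6339
R=1: x+9/20x²=0 ⇒ x=−20/9=-2.2222; min R=1−1/(4·9/20)=0.4444>−1
Confirm numerically:
  x=-2.071: |R|=0.85907 <1
  x=-1.739: |R|=0.62185 <1
  x=-1.201: |R|=0.44808 <1
  x=-2.565: |R|=1.39565 >1
  x=-2.374: |R|=1.16214 >1
  x=-2.252: |R|=1.03018 >1
Stable set (-2.2222, 0).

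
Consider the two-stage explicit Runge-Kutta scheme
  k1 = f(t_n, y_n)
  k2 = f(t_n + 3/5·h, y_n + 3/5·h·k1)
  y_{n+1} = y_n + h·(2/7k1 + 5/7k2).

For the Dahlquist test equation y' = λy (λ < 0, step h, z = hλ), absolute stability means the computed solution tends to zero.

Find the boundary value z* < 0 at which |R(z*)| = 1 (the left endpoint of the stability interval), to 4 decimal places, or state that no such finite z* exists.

Test eqn y'=λy, z=hλ:
  k1=λy_n ⇒ h·k1=z·y_n;  k2=λ(1+3/5z)y_n ⇒ h·k2=z(1+3/5z)y_n
  y_{n+1}/y_n = 1 + 2/7z + 5/7z(1+3/5z) = 1 + z + 3/7z²
  ⇒ R(z) = 1 + z + 3/7z².

Boundary: |R(x)|=1, x<0.
x=-1.16: |R|=0.4167
R=1: x+3/7x²=0 ⇒ x=−7/3=-2.3333; min R=1−1/(4·3/7)=0.4167>−1
Confirm numerically:
  x=-2.084: |R|=0.77731 <1
  x=-1.441: |R|=0.44892 <1
  x=-1.366: |R|=0.43370 <1
  x=-0.950: |R|=0.43679 <1
  x=-2.706: |R|=1.43219 >1
  x=-2.701: |R|=1.42560 >1
So |R|<1 on (-2.3333, 0).

left endpoint -2.3333.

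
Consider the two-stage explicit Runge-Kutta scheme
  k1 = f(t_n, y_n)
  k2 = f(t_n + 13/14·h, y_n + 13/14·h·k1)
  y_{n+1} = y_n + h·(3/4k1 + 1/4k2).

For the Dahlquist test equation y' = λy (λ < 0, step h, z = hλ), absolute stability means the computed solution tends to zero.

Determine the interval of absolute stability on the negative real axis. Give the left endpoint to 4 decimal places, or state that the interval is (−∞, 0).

(-4.3077, 0).

Set f=λy, z=hλ:
  k1=λy_n ⇒ h·k1=z·y_n;  k2=λ(1+13/14z)y_n ⇒ h·k2=z(1+13/14z)y_n
  y_{n+1}/y_n = 1 + 3/4z + 1/4z(1+13/14z) = 1 + z + 13/56z²
  ⇒ R(z) = 1 + z + 13/56z².

Need |R(x)|<1, x<0.
x=-0.89: |R|=0.2939
R=1: x+13/56x²=0 ⇒ x=−56/13=-4.3077; min R=1−1/(4·13/56)=-0.0769>−1
Confirm numerically:
  x=-4.113: |R|=0.81411 <1
  x=-3.465: |R|=0.32216 <1
  x=-3.311: |R|=0.23392 <1
  x=-4.900: |R|=1.67375 >1
  x=-4.848: |R|=1.60808 >1
  x=-4.608: |R|=1.32124 >1
Interval (-4.3077, 0).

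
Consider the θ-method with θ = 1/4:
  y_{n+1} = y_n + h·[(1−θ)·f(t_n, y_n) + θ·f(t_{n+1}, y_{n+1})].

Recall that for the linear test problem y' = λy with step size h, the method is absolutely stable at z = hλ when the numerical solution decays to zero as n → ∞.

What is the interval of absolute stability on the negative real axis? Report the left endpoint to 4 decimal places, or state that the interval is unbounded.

Set f=λy, z=hλ:
  y_{n+1} = y_n + z·[3/4·y_n + 1/4·y_{n+1}] ⇒ (1 − 1/4z)y_{n+1} = (1 + 3/4z)y_n
  ⇒ R(z) = (1 + 3/4z)/(1 − 1/4z).

Find x<0 with |R(x)|<1.
x=-1.59: |R|=0.1377
R=−1: 1+3/4x = −1+1/4x ⇒ -1/2x=2 ⇒ x=2/(-1/2)=-4.0000
Confirm numerically:
  x=-3.494: |R|=0.86496 <1
  x=-3.022: |R|=0.72145 <1
  x=-2.267: |R|=0.44694 <1
  x=-4.439: |R|=1.10404 >1
  x=-4.256: |R|=1.06202 >1
Stable set (-4.0000, 0).

z∈(-4.0000,0).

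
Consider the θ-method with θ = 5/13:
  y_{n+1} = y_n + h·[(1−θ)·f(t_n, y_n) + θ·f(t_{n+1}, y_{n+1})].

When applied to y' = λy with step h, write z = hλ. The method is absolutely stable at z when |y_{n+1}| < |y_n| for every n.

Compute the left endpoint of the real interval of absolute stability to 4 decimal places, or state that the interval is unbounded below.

With y'=λy (z=hλ):
  y_{n+1} = y_n + z·[8/13·y_n + 5/13·y_{n+1}] ⇒ (1 − 5/13z)y_{n+1} = (1 + 8/13z)y_n
  Hence R(z) = (1 + 8/13z)/(1 − 5/13z).

Find x<0 with |R(x)|<1.
x=-1.44: |R|=0.0733
R=−1: 1+8/13x = −1+5/13x ⇒ -3/13x=2 ⇒ x=2/(-3/13)=-8.6667
Confirm numerically:
  x=-7.808: |R|=0.95050 <1
  x=-6.687: |R|=0.87210 <1
  x=-4.072: |R|=0.58681 <1
  x=-9.115: |R|=1.02296 >1
  x=-9.088: |R|=1.02163 >1
  x=-8.857: |R|=1.00997 >1
Stable set (-8.6667, 0).

left endpoint -8.6667.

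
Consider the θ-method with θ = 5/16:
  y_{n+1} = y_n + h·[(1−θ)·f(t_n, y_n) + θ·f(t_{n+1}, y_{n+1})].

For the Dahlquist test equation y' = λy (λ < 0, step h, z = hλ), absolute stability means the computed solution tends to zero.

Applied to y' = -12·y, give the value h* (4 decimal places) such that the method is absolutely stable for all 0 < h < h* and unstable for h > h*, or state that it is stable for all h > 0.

(-5.3333,0); λ=-12 ⇒ h* = (16/3)/12 = 0.4444.

With y'=λy (z=hλ):
  y_{n+1} = y_n + z·[11/16·y_n + 5/16·y_{n+1}] ⇒ (1 − 5/16z)y_{n+1} = (1 + 11/16z)y_n
  so R(z) = (1 + 11/16z)/(1 − 5/16z).

Find x<0 with |R(x)|<1.
x=-1.15: |R|=0.1540
R=−1: 1+11/16x = −1+5/16x ⇒ -3/8x=2 ⇒ x=2/(-3/8)=-5.3333
Confirm numerically:
  x=-4.869: |R|=0.93095 <1
  x=-4.337: |R|=0.84137 <1
  x=-2.458: |R|=0.39017 <1
  x=-5.690: |R|=1.04814 >1
  x=-5.383: |R|=1.00694 >1
  x=-5.378: |R|=1.00625 >1
So |R|<1 on (-5.3333, 0).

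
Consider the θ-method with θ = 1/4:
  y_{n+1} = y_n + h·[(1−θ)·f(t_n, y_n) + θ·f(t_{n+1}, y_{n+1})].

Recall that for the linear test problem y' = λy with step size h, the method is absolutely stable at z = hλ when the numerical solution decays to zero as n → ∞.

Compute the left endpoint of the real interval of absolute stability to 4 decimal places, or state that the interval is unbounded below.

left endpoint -4.0000.

Set f=λy, z=hλ:
  y_{n+1} = y_n + z·[3/4·y_n + 1/4·y_{n+1}] ⇒ (1 − 1/4z)y_{n+1} = (1 + 3/4z)y_n
  R(z) = (1 + 3/4z)/(1 − 1/4z).

Need |R(x)|<1, x<0.
x=-0.95: |R|=0.2323
R=−1: 1+3/4x = −1+1/4x ⇒ -1/2x=2 ⇒ x=2/(-1/2)=-4.0000
Confirm numerically:
  x=-3.838: |R|=0.95866 <1
  x=-3.731: |R|=0.93041 <1
  x=-2.890: |R|=0.67779 <1
  x=-2.545: |R|=0.55539 <1
  x=-4.443: |R|=1.10494 >1
  x=-4.061: |R|=1.01513 >1
So |R|<1 on (-4.0000, 0).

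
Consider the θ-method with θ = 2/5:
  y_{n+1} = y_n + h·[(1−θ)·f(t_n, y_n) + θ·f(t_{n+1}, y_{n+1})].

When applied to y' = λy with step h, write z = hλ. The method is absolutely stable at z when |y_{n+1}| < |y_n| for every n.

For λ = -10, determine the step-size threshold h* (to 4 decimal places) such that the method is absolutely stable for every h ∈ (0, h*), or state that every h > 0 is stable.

On y'=λy, z=hλ:
  y_{n+1} = y_n + z·[3/5·y_n + 2/5·y_{n+1}] ⇒ (1 − 2/5z)y_{n+1} = (1 + 3/5z)y_n
  R(z) = (1 + 3/5z)/(1 − 2/5z).

Find x<0 with |R(x)|<1.
x=-0.64: |R|=0.4904
R=−1: 1+3/5x = −1+2/5x ⇒ -1/5x=2 ⇒ x=2/(-1/5)=-10.0000
Confirm numerically:
  x=-7.247: |R|=0.85878 <1
  x=-6.584: |R|=0.81198 <1
  x=-5.504: |R|=0.71914 <1
  x=-4.843: |R|=0.64885 <1
  x=-10.586: |R|=1.02239 >1
  x=-10.566: |R|=1.02166 >1
  x=-10.121: |R|=1.00479 >1
So |R|<1 on (-10.0000, 0).

(-10.0000,0); λ=-10 ⇒ h* = (10)/10 = 1.0000.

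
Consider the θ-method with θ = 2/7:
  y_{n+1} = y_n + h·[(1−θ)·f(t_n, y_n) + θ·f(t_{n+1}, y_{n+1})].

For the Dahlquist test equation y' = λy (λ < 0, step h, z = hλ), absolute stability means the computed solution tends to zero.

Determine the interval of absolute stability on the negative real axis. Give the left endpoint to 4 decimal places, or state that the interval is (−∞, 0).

On y'=λy, z=hλ:
  y_{n+1} = y_n + z·[5/7·y_n + 2/7·y_{n+1}] ⇒ (1 − 2/7z)y_{n+1} = (1 + 5/7z)y_n
  Hence R(z) = (1 + 5/7z)/(1 − 2/7z).

Need |R(x)|<1, x<0.
x=-1.73: |R|=0.1577
R=−1: 1+5/7x = −1+2/7x ⇒ -3/7x=2 ⇒ x=2/(-3/7)=-4.6667
Confirm numerically:
  x=-3.537: |R|=0.75920 <1
  x=-2.181: |R|=0.34369 <1
  x=-1.940: |R|=0.24816 <1
  x=-4.888: |R|=1.03958 >1
  x=-4.823: |R|=1.02817 >1
  x=-4.756: |R|=1.01623 >1
Interval (-4.6667, 0).

z∈(-4.6667,0).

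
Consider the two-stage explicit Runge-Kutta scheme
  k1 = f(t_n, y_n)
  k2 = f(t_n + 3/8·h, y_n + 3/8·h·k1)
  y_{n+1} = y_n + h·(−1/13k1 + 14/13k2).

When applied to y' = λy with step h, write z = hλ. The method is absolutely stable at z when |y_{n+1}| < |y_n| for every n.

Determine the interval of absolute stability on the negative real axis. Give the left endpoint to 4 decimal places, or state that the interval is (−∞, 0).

(-2.4762, 0).

With y'=λy (z=hλ):
  k1=λy_n ⇒ h·k1=z·y_n;  k2=λ(1+3/8z)y_n ⇒ h·k2=z(1+3/8z)y_n
  y_{n+1}/y_n = 1 − 1/13z + 14/13z(1+3/8z) = 1 + z + 21/52z²
  so R(z) = 1 + z + 21/52z².

Need |R(x)|<1, x<0.
x=-1.5: |R|=0.4087
R=1: x+21/52x²=0 ⇒ x=−52/21=-2.4762; min R=1−1/(4·21/52)=0.3810>−1
Confirm numerically:
  x=-2.303: |R|=0.83892 <1
  x=-1.986: |R|=0.60685 <1
  x=-1.326: |R|=0.38407 <1
  x=-2.691: |R|=1.23344 >1
  x=-2.569: |R|=1.09629 >1
  x=-2.551: |R|=1.07707 >1
Stable set (-2.4762, 0).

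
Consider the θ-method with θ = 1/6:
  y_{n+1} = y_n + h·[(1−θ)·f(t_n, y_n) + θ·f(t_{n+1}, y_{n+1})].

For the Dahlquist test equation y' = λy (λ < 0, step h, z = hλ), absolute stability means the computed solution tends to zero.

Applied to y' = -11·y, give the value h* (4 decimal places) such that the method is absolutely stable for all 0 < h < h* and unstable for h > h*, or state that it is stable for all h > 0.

On y'=λy, z=hλ:
  y_{n+1} = y_n + z·[5/6·y_n + 1/6·y_{n+1}] ⇒ (1 − 1/6z)y_{n+1} = (1 + 5/6z)y_n
  R(z) = (1 + 5/6z)/(1 − 1/6z).

Find x<0 with |R(x)|<1.
x=-1.14: |R|=0.0420
R=−1: 1+5/6x = −1+1/6x ⇒ -2/3x=2 ⇒ x=2/(-2/3)=-3.0000
Confirm numerically:
  x=-2.758: |R|=0.88947 <1
  x=-2.002: |R|=0.50112 <1
  x=-1.760: |R|=0.36082 <1
  x=-3.488: |R|=1.20573 >1
  x=-3.418: |R|=1.17753 >1
Interval (-3.0000, 0).

(-3.0000,0); λ=-11 ⇒ h* = (3)/11 = 0.2727.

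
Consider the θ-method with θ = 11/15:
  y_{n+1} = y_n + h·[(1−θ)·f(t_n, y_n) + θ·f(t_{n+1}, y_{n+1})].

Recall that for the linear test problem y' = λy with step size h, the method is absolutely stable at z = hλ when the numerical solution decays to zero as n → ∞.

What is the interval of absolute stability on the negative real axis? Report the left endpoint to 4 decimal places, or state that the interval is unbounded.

On y'=λy, z=hλ:
  y_{n+1} = y_n + z·[4/15·y_n + 11/15·y_{n+1}] ⇒ (1 − 11/15z)y_{n+1} = (1 + 4/15z)y_n
  Hence R(z) = (1 + 4/15z)/(1 − 11/15z).

Solve |R(x)|<1 on ℝ⁻.
x=-1.51: |R|=0.2835
x=-2: |R|=0.1892
x=-10: |R|=0.2000
x=-100: |R|=0.3453
θ=11/15≥1/2 ⇒ |1+4/15x|<|1−11/15x| ∀x<0 ⇒ stable on all of ℝ⁻.

(−∞, 0) — no finite endpoint.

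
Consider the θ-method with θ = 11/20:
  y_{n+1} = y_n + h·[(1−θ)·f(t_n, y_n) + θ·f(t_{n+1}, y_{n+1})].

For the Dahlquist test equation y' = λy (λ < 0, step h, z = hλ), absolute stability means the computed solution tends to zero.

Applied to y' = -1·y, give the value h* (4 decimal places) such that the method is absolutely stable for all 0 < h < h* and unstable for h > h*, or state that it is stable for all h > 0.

(−∞, 0) — no finite endpoint. Any h>0 works for λ=-1.

Set f=λy, z=hλ:
  y_{n+1} = y_n + z·[9/20·y_n + 11/20·y_{n+1}] ⇒ (1 − 11/20z)y_{n+1} = (1 + 9/20z)y_n
  ⇒ R(z) = (1 + 9/20z)/(1 − 11/20z).

Need |R(x)|<1, x<0.
x=-0.45: |R|=0.6393
x=-2: |R|=0.0476
x=-10: |R|=0.5385
x=-100: |R|=0.7857
θ=11/20≥1/2 ⇒ |1+9/20x|<|1−11/20x| ∀x<0 ⇒ stable on all of ℝ⁻.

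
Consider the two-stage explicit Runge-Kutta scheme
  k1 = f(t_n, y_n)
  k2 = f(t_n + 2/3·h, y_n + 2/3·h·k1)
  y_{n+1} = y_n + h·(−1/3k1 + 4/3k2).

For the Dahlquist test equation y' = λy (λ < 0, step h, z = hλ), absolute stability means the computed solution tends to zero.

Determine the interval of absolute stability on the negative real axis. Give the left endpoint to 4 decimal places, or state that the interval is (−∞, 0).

On y'=λy, z=hλ:
  k1=λy_n ⇒ h·k1=z·y_n;  k2=λ(1+2/3z)y_n ⇒ h·k2=z(1+2/3z)y_n
  y_{n+1}/y_n = 1 − 1/3z + 4/3z(1+2/3z) = 1 + z + 8/9z²
  ⇒ R(z) = 1 + z + 8/9z².

Solve |R(x)|<1 on ℝ⁻.
x=-0.35: |R|=0.7589
R=1: x+8/9x²=0 ⇒ x=−9/8=-1.1250; min R=1−1/(4·8/9)=0.7188>−1
Confirm numerically:
  x=-0.658: |R|=0.72686 <1
  x=-0.651: |R|=0.72571 <1
  x=-0.625: |R|=0.72222 <1
  x=-0.529: |R|=0.71975 <1
  x=-1.653: |R|=1.77581 >1
  x=-1.614: |R|=1.70155 >1
  x=-1.550: |R|=1.58556 >1
Stable set (-1.1250, 0).

z∈(-1.1250,0).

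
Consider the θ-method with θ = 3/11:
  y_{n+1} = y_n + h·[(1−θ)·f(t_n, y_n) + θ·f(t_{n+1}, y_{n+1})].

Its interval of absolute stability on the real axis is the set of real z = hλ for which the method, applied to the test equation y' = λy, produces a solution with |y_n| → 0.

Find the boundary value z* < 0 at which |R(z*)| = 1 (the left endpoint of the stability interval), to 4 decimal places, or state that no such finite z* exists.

On y'=λy, z=hλ:
  y_{n+1} = y_n + z·[8/11·y_n + 3/11·y_{n+1}] ⇒ (1 − 3/11z)y_{n+1} = (1 + 8/11z)y_n
  Hence R(z) = (1 + 8/11z)/(1 − 3/11z).

Boundary: |R(x)|=1, x<0.
x=-1.78: |R|=0.1983
R=−1: 1+8/11x = −1+3/11x ⇒ -5/11x=2 ⇒ x=2/(-5/11)=-4.4000
Confirm numerically:
  x=-3.911: |R|=0.89245 <1
  x=-3.649: |R|=0.82891 <1
  x=-3.232: |R|=0.71782 <1
  x=-2.952: |R|=0.63537 <1
  x=-4.916: |R|=1.10020 >1
  x=-4.573: |R|=1.03499 >1
Interval (-4.4000, 0).

left endpoint -4.4000.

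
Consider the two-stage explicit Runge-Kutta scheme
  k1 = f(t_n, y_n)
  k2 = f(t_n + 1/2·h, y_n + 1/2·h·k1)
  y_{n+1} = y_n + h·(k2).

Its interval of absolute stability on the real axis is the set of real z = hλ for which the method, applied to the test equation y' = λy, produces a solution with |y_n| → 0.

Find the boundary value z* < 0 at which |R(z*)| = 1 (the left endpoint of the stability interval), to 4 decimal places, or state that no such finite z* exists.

On y'=λy, z=hλ:
  k1=λy_n ⇒ h·k1=z·y_n;  k2=λ(1+1/2z)y_n ⇒ h·k2=z(1+1/2z)y_n
  y_{n+1}/y_n = 1 + z(1+1/2z) = 1 + z + 1/2z²
  R(z) = 1 + z + 1/2z².

Find x<0 with |R(x)|<1.
x=-0.93: |R|=0.5025
R=1: x+1/2x²=0 ⇒ x=−2=-2.0000; min R=1−1/(4·1/2)=0.5000>−1
Confirm numerically:
  x=-1.895: |R|=0.90051 <1
  x=-1.702: |R|=0.74640 <1
  x=-1.633: |R|=0.70034 <1
  x=-1.242: |R|=0.52928 <1
  x=-2.514: |R|=1.64610 >1
  x=-2.141: |R|=1.15094 >1
Stable set (-2.0000, 0).

z* = -2.0000.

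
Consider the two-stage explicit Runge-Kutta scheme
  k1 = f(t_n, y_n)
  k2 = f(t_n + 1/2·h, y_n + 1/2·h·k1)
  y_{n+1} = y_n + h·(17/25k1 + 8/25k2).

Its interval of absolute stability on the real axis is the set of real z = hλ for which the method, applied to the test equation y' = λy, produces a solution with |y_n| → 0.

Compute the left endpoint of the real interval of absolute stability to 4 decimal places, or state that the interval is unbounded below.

Test eqn y'=λy, z=hλ:
  k1=λy_n ⇒ h·k1=z·y_n;  k2=λ(1+1/2z)y_n ⇒ h·k2=z(1+1/2z)y_n
  y_{n+1}/y_n = 1 + 17/25z + 8/25z(1+1/2z) = 1 + z + 4/25z²
  so R(z) = 1 + z + 4/25z².

Find x<0 with |R(x)|<1.
x=-0.7: |R|=0.3784
R=1: x+4/25x²=0 ⇒ x=−25/4=-6.2500; min R=1−1/(4·4/25)=-0.5625>−1
Confirm numerically:
  x=-6.058: |R|=0.81390 <1
  x=-5.245: |R|=0.15660 <1
  x=-4.291: |R|=0.34497 <1
  x=-3.821: |R|=0.48499 <1
  x=-6.722: |R|=1.50765 >1
  x=-6.646: |R|=1.42109 >1
Interval (-6.2500, 0).

z* = -6.2500.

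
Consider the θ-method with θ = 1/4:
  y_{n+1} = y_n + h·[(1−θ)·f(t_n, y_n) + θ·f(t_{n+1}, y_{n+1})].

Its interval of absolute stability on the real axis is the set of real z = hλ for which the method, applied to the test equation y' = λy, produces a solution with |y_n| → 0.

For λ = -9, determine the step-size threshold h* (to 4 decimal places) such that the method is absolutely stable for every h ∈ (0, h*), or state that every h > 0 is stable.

(-4.0000,0); λ=-9 ⇒ h* = (4)/9 = 0.4444.

With y'=λy (z=hλ):
  y_{n+1} = y_n + z·[3/4·y_n + 1/4·y_{n+1}] ⇒ (1 − 1/4z)y_{n+1} = (1 + 3/4z)y_n
  ⇒ R(z) = (1 + 3/4z)/(1 − 1/4z).

Boundary: |R(x)|=1, x<0.
x=-0.33: |R|=0.6952
R=−1: 1+3/4x = −1+1/4x ⇒ -1/2x=2 ⇒ x=2/(-1/2)=-4.0000
Confirm numerically:
  x=-3.837: |R|=0.95840 <1
  x=-3.673: |R|=0.91477 <1
  x=-3.627: |R|=0.90219 <1
  x=-4.546: |R|=1.12778 >1
  x=-4.088: |R|=1.02176 >1
So |R|<1 on (-4.0000, 0).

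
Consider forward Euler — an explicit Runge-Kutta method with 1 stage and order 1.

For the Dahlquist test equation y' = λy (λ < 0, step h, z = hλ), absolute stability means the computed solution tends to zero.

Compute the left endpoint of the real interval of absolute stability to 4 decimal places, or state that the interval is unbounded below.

Set f=λy, z=hλ:
  order 1, 1-stage ⇒ R(z)=1+z
  (e.g. R(-1.35)=-0.35000, |R|=0.35000)

Find x<0 with |R(x)|<1.
x=-1.35: |R|=0.3500
|R(-1.22)|=0.2200 |R(-1)|=0.0000 |R(-0.87)|=0.1300
Bisect:
  x_lo=-2.5710 |R|=1.5710  x_hi=-0.3485 |R|=0.6515
  mid=-1.45974 |R|=0.45974 →hi
  mid=-2.01535 |R|=1.01535 →lo
  mid=-1.73755 |R|=0.73755 →hi
  mid=-1.87645 |R|=0.87645 →hi
  mid=-1.94590 |R|=0.94590 →hi
  mid=-1.98062 |R|=0.98062 →hi
  mid=-1.99799 |R|=0.99799 →hi
  mid=-2.00667 |R|=1.00667 →lo
  mid=-2.00233 |R|=1.00233 →lo
  mid=-2.00016 |R|=1.00016 →lo
  ...
  [-2.00002,-1.99988] ⇒ x*=-2.0000
So |R|<1 on (-2.0000, 0).

z* = -2.0000.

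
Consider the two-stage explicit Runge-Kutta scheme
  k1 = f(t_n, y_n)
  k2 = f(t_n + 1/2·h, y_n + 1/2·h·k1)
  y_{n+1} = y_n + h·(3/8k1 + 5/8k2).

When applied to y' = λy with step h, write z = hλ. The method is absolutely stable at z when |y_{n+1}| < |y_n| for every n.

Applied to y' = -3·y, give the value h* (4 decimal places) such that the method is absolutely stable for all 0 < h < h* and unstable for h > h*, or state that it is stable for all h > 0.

Set f=λy, z=hλ:
  k1=λy_n ⇒ h·k1=z·y_n;  k2=λ(1+1/2z)y_n ⇒ h·k2=z(1+1/2z)y_n
  y_{n+1}/y_n = 1 + 3/8z + 5/8z(1+1/2z) = 1 + z + 5/16z²
  so R(z) = 1 + z + 5/16z².

Need |R(x)|<1, x<0.
x=-0.56: |R|=0.5380
R=1: x+5/16x²=0 ⇒ x=−16/5=-3.2000; min R=1−1/(4·5/16)=0.2000>−1
Confirm numerically:
  x=-2.643: |R|=0.53995 <1
  x=-1.734: |R|=0.20561 <1
  x=-1.567: |R|=0.20034 <1
  x=-1.471: |R|=0.20520 <1
  x=-3.637: |R|=1.49668 >1
  x=-3.403: |R|=1.21588 >1
  x=-3.372: |R|=1.18124 >1
So |R|<1 on (-3.2000, 0).

(-3.2000,0); λ=-3 ⇒ h* = (16/5)/3 = 1.0667.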